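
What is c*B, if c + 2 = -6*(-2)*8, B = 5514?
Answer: 518316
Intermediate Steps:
c = 94 (c = -2 - 6*(-2)*8 = -2 + 12*8 = -2 + 96 = 94)
c*B = 94*5514 = 518316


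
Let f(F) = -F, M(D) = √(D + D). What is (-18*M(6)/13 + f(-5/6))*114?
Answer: 95 - 4104*√3/13 ≈ -451.79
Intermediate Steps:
M(D) = √2*√D (M(D) = √(2*D) = √2*√D)
(-18*M(6)/13 + f(-5/6))*114 = (-18*√2*√6/13 - (-5)/6)*114 = (-18*2*√3/13 - (-5)/6)*114 = (-36*√3/13 - 1*(-⅚))*114 = (-36*√3/13 + ⅚)*114 = (⅚ - 36*√3/13)*114 = 95 - 4104*√3/13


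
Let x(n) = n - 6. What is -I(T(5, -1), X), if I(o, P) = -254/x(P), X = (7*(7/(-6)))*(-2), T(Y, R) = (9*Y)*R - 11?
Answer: 762/31 ≈ 24.581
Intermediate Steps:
T(Y, R) = -11 + 9*R*Y (T(Y, R) = 9*R*Y - 11 = -11 + 9*R*Y)
x(n) = -6 + n
X = 49/3 (X = (7*(7*(-1/6)))*(-2) = (7*(-7/6))*(-2) = -49/6*(-2) = 49/3 ≈ 16.333)
I(o, P) = -254/(-6 + P)
-I(T(5, -1), X) = -(-254)/(-6 + 49/3) = -(-254)/31/3 = -(-254)*3/31 = -1*(-762/31) = 762/31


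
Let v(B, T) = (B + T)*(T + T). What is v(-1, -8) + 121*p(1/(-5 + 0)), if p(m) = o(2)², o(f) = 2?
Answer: 628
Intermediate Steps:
v(B, T) = 2*T*(B + T) (v(B, T) = (B + T)*(2*T) = 2*T*(B + T))
p(m) = 4 (p(m) = 2² = 4)
v(-1, -8) + 121*p(1/(-5 + 0)) = 2*(-8)*(-1 - 8) + 121*4 = 2*(-8)*(-9) + 484 = 144 + 484 = 628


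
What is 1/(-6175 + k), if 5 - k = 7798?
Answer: -1/13968 ≈ -7.1592e-5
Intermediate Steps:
k = -7793 (k = 5 - 1*7798 = 5 - 7798 = -7793)
1/(-6175 + k) = 1/(-6175 - 7793) = 1/(-13968) = -1/13968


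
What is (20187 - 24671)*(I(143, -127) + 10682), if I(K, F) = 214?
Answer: -48857664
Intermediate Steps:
(20187 - 24671)*(I(143, -127) + 10682) = (20187 - 24671)*(214 + 10682) = -4484*10896 = -48857664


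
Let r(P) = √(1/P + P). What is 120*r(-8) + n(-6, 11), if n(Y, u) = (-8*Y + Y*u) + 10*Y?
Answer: -78 + 30*I*√130 ≈ -78.0 + 342.05*I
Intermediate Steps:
n(Y, u) = 2*Y + Y*u
r(P) = √(P + 1/P) (r(P) = √(1/P + P) = √(P + 1/P))
120*r(-8) + n(-6, 11) = 120*√(-8 + 1/(-8)) - 6*(2 + 11) = 120*√(-8 - ⅛) - 6*13 = 120*√(-65/8) - 78 = 120*(I*√130/4) - 78 = 30*I*√130 - 78 = -78 + 30*I*√130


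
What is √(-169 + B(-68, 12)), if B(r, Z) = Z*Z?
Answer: 5*I ≈ 5.0*I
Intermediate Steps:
B(r, Z) = Z²
√(-169 + B(-68, 12)) = √(-169 + 12²) = √(-169 + 144) = √(-25) = 5*I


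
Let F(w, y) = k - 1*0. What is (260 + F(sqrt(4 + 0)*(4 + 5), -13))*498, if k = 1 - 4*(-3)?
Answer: 135954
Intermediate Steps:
k = 13 (k = 1 + 12 = 13)
F(w, y) = 13 (F(w, y) = 13 - 1*0 = 13 + 0 = 13)
(260 + F(sqrt(4 + 0)*(4 + 5), -13))*498 = (260 + 13)*498 = 273*498 = 135954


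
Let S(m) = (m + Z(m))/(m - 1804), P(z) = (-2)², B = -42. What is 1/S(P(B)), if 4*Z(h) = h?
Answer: -360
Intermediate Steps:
Z(h) = h/4
P(z) = 4
S(m) = 5*m/(4*(-1804 + m)) (S(m) = (m + m/4)/(m - 1804) = (5*m/4)/(-1804 + m) = 5*m/(4*(-1804 + m)))
1/S(P(B)) = 1/((5/4)*4/(-1804 + 4)) = 1/((5/4)*4/(-1800)) = 1/((5/4)*4*(-1/1800)) = 1/(-1/360) = -360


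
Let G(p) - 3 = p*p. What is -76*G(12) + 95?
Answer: -11077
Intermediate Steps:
G(p) = 3 + p² (G(p) = 3 + p*p = 3 + p²)
-76*G(12) + 95 = -76*(3 + 12²) + 95 = -76*(3 + 144) + 95 = -76*147 + 95 = -11172 + 95 = -11077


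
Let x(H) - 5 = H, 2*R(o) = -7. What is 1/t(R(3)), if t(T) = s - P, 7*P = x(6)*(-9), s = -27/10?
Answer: 70/801 ≈ 0.087391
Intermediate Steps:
R(o) = -7/2 (R(o) = (½)*(-7) = -7/2)
s = -27/10 (s = -27*⅒ = -27/10 ≈ -2.7000)
x(H) = 5 + H
P = -99/7 (P = ((5 + 6)*(-9))/7 = (11*(-9))/7 = (⅐)*(-99) = -99/7 ≈ -14.143)
t(T) = 801/70 (t(T) = -27/10 - 1*(-99/7) = -27/10 + 99/7 = 801/70)
1/t(R(3)) = 1/(801/70) = 70/801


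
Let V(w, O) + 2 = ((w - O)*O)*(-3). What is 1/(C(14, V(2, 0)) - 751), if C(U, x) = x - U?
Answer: -1/767 ≈ -0.0013038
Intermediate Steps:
V(w, O) = -2 - 3*O*(w - O) (V(w, O) = -2 + ((w - O)*O)*(-3) = -2 + (O*(w - O))*(-3) = -2 - 3*O*(w - O))
1/(C(14, V(2, 0)) - 751) = 1/(((-2 + 3*0**2 - 3*0*2) - 1*14) - 751) = 1/(((-2 + 3*0 + 0) - 14) - 751) = 1/(((-2 + 0 + 0) - 14) - 751) = 1/((-2 - 14) - 751) = 1/(-16 - 751) = 1/(-767) = -1/767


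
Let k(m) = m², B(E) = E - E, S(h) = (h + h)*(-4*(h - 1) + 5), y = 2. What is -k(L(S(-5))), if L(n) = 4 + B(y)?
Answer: -16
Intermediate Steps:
S(h) = 2*h*(9 - 4*h) (S(h) = (2*h)*(-4*(-1 + h) + 5) = (2*h)*((4 - 4*h) + 5) = (2*h)*(9 - 4*h) = 2*h*(9 - 4*h))
B(E) = 0
L(n) = 4 (L(n) = 4 + 0 = 4)
-k(L(S(-5))) = -1*4² = -1*16 = -16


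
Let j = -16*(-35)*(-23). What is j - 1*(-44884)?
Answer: 32004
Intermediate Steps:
j = -12880 (j = 560*(-23) = -12880)
j - 1*(-44884) = -12880 - 1*(-44884) = -12880 + 44884 = 32004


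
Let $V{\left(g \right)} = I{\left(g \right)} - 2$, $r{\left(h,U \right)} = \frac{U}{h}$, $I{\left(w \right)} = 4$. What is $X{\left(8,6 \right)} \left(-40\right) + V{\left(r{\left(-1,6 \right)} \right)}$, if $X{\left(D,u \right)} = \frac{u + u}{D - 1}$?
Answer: $- \frac{466}{7} \approx -66.571$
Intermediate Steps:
$X{\left(D,u \right)} = \frac{2 u}{-1 + D}$
$V{\left(g \right)} = 2$ ($V{\left(g \right)} = 4 - 2 = 2$)
$X{\left(8,6 \right)} \left(-40\right) + V{\left(r{\left(-1,6 \right)} \right)} = 2 \cdot 6 \frac{1}{-1 + 8} \left(-40\right) + 2 = 2 \cdot 6 \cdot \frac{1}{7} \left(-40\right) + 2 = \frac{12}{7} \left(-40\right) + 2 = - \frac{480}{7} + 2 = - \frac{466}{7}$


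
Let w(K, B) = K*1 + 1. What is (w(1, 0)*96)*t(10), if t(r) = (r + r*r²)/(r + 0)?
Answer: 19392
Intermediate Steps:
w(K, B) = 1 + K (w(K, B) = K + 1 = 1 + K)
t(r) = (r + r³)/r
(w(1, 0)*96)*t(10) = ((1 + 1)*96)*(1 + 10²) = (2*96)*(1 + 100) = 192*101 = 19392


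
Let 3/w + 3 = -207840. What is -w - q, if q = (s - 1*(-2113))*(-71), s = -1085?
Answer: 5056681629/69281 ≈ 72988.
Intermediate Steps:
w = -1/69281 (w = 3/(-3 - 207840) = 3/(-207843) = 3*(-1/207843) = -1/69281 ≈ -1.4434e-5)
q = -72988 (q = (-1085 - 1*(-2113))*(-71) = (-1085 + 2113)*(-71) = 1028*(-71) = -72988)
-w - q = -1*(-1/69281) - 1*(-72988) = 1/69281 + 72988 = 5056681629/69281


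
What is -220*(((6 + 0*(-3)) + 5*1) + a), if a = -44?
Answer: 7260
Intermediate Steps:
-220*(((6 + 0*(-3)) + 5*1) + a) = -220*(((6 + 0*(-3)) + 5*1) - 44) = -220*(((6 + 0) + 5) - 44) = -220*((6 + 5) - 44) = -220*(11 - 44) = -220*(-33) = 7260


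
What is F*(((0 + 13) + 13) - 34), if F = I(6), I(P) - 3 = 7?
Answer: -80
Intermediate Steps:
I(P) = 10 (I(P) = 3 + 7 = 10)
F = 10
F*(((0 + 13) + 13) - 34) = 10*(((0 + 13) + 13) - 34) = 10*((13 + 13) - 34) = 10*(26 - 34) = 10*(-8) = -80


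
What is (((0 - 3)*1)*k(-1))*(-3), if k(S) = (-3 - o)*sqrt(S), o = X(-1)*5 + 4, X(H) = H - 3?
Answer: 117*I ≈ 117.0*I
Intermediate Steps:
X(H) = -3 + H
o = -16 (o = (-3 - 1)*5 + 4 = -4*5 + 4 = -20 + 4 = -16)
k(S) = 13*sqrt(S) (k(S) = (-3 - 1*(-16))*sqrt(S) = (-3 + 16)*sqrt(S) = 13*sqrt(S))
(((0 - 3)*1)*k(-1))*(-3) = (((0 - 3)*1)*(13*sqrt(-1)))*(-3) = ((-3*1)*(13*I))*(-3) = -39*I*(-3) = 117*I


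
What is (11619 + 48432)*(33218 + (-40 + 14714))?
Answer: 2875962492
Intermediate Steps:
(11619 + 48432)*(33218 + (-40 + 14714)) = 60051*(33218 + 14674) = 60051*47892 = 2875962492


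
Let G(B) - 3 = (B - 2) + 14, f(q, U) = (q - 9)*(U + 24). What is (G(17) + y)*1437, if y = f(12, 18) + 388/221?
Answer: 50734722/221 ≈ 2.2957e+5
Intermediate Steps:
f(q, U) = (-9 + q)*(24 + U)
y = 28234/221 (y = (-216 - 9*18 + 24*12 + 18*12) + 388/221 = (-216 - 162 + 288 + 216) + 388*(1/221) = 126 + 388/221 = 28234/221 ≈ 127.76)
G(B) = 15 + B (G(B) = 3 + ((B - 2) + 14) = 3 + ((-2 + B) + 14) = 3 + (12 + B) = 15 + B)
(G(17) + y)*1437 = ((15 + 17) + 28234/221)*1437 = (32 + 28234/221)*1437 = (35306/221)*1437 = 50734722/221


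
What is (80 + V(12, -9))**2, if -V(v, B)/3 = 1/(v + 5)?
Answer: 1841449/289 ≈ 6371.8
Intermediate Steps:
V(v, B) = -3/(5 + v) (V(v, B) = -3/(v + 5) = -3/(5 + v))
(80 + V(12, -9))**2 = (80 - 3/(5 + 12))**2 = (80 - 3/17)**2 = (1357/17)**2 = 1841449/289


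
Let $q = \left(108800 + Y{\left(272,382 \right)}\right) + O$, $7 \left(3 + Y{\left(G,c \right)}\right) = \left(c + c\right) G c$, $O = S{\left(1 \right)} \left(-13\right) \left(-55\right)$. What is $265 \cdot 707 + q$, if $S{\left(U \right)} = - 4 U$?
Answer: $\frac{81435700}{7} \approx 1.1634 \cdot 10^{7}$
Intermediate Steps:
$O = -2860$ ($O = \left(-4\right) 1 \left(-13\right) \left(-55\right) = \left(-4\right) \left(-13\right) \left(-55\right) = 52 \left(-55\right) = -2860$)
$Y{\left(G,c \right)} = -3 + \frac{2 G c^{2}}{7}$ ($Y{\left(G,c \right)} = -3 + \frac{\left(c + c\right) G c}{7} = -3 + \frac{2 c G c}{7} = -3 + \frac{2 G c^{2}}{7}$)
$q = \frac{80124215}{7}$ ($q = \left(108800 - \left(3 - \frac{544 \cdot 382^{2}}{7}\right)\right) - 2860 = \left(108800 - \left(3 - \frac{79382656}{7}\right)\right) - 2860 = \left(108800 + \left(-3 + \frac{79382656}{7}\right)\right) - 2860 = \left(108800 + \frac{79382635}{7}\right) - 2860 = \frac{80144235}{7} - 2860 = \frac{80124215}{7} \approx 1.1446 \cdot 10^{7}$)
$265 \cdot 707 + q = 265 \cdot 707 + \frac{80124215}{7} = 187355 + \frac{80124215}{7} = \frac{81435700}{7}$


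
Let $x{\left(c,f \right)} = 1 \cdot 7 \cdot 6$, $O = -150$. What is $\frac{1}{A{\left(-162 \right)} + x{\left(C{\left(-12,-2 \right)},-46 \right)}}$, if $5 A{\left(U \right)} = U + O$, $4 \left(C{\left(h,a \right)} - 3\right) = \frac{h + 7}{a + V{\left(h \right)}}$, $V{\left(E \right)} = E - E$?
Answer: $- \frac{5}{102} \approx -0.04902$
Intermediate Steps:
$V{\left(E \right)} = 0$
$C{\left(h,a \right)} = 3 + \frac{7 + h}{4 a}$ ($C{\left(h,a \right)} = 3 + \frac{\left(h + 7\right) \frac{1}{a + 0}}{4} = 3 + \frac{\left(7 + h\right) \frac{1}{a}}{4} = 3 + \frac{\frac{1}{a} \left(7 + h\right)}{4} = 3 + \frac{7 + h}{4 a}$)
$A{\left(U \right)} = -30 + \frac{U}{5}$ ($A{\left(U \right)} = \frac{U - 150}{5} = \frac{-150 + U}{5} = -30 + \frac{U}{5}$)
$x{\left(c,f \right)} = 42$ ($x{\left(c,f \right)} = 7 \cdot 6 = 42$)
$\frac{1}{A{\left(-162 \right)} + x{\left(C{\left(-12,-2 \right)},-46 \right)}} = \frac{1}{\left(-30 + \frac{1}{5} \left(-162\right)\right) + 42} = \frac{1}{\left(-30 - \frac{162}{5}\right) + 42} = \frac{1}{- \frac{312}{5} + 42} = \frac{1}{- \frac{102}{5}} = - \frac{5}{102}$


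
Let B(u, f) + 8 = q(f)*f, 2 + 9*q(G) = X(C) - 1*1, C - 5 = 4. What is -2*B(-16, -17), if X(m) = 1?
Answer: 76/9 ≈ 8.4444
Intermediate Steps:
C = 9 (C = 5 + 4 = 9)
q(G) = -2/9 (q(G) = -2/9 + (1 - 1*1)/9 = -2/9 + (1 - 1)/9 = -2/9 + (⅑)*0 = -2/9 + 0 = -2/9)
B(u, f) = -8 - 2*f/9
-2*B(-16, -17) = -2*(-8 - 2/9*(-17)) = -2*(-8 + 34/9) = -2*(-38/9) = 76/9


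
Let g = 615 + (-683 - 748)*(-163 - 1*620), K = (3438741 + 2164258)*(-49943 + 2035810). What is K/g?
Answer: 11126810815133/1121088 ≈ 9.9250e+6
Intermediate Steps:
K = 11126810815133 (K = 5602999*1985867 = 11126810815133)
g = 1121088 (g = 615 - 1431*(-163 - 620) = 615 - 1431*(-783) = 615 + 1120473 = 1121088)
K/g = 11126810815133/1121088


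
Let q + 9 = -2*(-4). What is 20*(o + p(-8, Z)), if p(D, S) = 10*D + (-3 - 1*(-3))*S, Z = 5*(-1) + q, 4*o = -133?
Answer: -2265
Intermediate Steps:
o = -133/4 (o = (1/4)*(-133) = -133/4 ≈ -33.250)
q = -1 (q = -9 - 2*(-4) = -9 + 8 = -1)
Z = -6 (Z = 5*(-1) - 1 = -5 - 1 = -6)
p(D, S) = 10*D (p(D, S) = 10*D + (-3 + 3)*S = 10*D + 0*S = 10*D + 0 = 10*D)
20*(o + p(-8, Z)) = 20*(-133/4 + 10*(-8)) = 20*(-133/4 - 80) = 20*(-453/4) = -2265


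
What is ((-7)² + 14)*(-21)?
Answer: -1323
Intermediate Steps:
((-7)² + 14)*(-21) = (49 + 14)*(-21) = 63*(-21) = -1323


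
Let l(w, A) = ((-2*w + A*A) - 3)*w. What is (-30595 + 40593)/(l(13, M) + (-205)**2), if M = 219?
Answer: 9998/665141 ≈ 0.015031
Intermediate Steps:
l(w, A) = w*(-3 + A**2 - 2*w) (l(w, A) = ((-2*w + A**2) - 3)*w = ((A**2 - 2*w) - 3)*w = (-3 + A**2 - 2*w)*w = w*(-3 + A**2 - 2*w))
(-30595 + 40593)/(l(13, M) + (-205)**2) = (-30595 + 40593)/(13*(-3 + 219**2 - 2*13) + (-205)**2) = 9998/(13*(-3 + 47961 - 26) + 42025) = 9998/(13*47932 + 42025) = 9998/(623116 + 42025) = 9998/665141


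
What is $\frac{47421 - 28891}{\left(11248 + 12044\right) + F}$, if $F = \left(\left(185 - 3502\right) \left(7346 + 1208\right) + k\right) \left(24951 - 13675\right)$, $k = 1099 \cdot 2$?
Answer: $- \frac{9265}{159958054314} \approx -5.7921 \cdot 10^{-8}$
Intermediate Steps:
$k = 2198$
$F = -319916131920$ ($F = \left(\left(185 - 3502\right) \left(7346 + 1208\right) + 2198\right) \left(24951 - 13675\right) = \left(\left(-3317\right) 8554 + 2198\right) 11276 = \left(-28373618 + 2198\right) 11276 = \left(-28371420\right) 11276 = -319916131920$)
$\frac{47421 - 28891}{\left(11248 + 12044\right) + F} = \frac{47421 - 28891}{\left(11248 + 12044\right) - 319916131920} = \frac{18530}{23292 - 319916131920} = \frac{18530}{-319916108628} = 18530 \left(- \frac{1}{319916108628}\right) = - \frac{9265}{159958054314}$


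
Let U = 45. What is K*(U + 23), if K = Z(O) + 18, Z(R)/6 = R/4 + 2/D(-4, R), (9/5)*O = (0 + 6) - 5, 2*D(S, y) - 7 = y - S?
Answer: 55454/39 ≈ 1421.9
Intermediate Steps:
D(S, y) = 7/2 + y/2 - S/2 (D(S, y) = 7/2 + (y - S)/2 = 7/2 + (y/2 - S/2) = 7/2 + y/2 - S/2)
O = 5/9 (O = 5*((0 + 6) - 5)/9 = 5*(6 - 5)/9 = (5/9)*1 = 5/9 ≈ 0.55556)
Z(R) = 12/(11/2 + R/2) + 3*R/2 (Z(R) = 6*(R/4 + 2/(7/2 + R/2 - 1/2*(-4))) = 6*(R*(1/4) + 2/(7/2 + R/2 + 2)) = 6*(R/4 + 2/(11/2 + R/2)) = 6*(2/(11/2 + R/2) + R/4) = 12/(11/2 + R/2) + 3*R/2)
K = 1631/78 (K = 3*(16 + 5*(11 + 5/9)/9)/(2*(11 + 5/9)) + 18 = 3*(16 + (5/9)*(104/9))/(2*(104/9)) + 18 = (3/2)*(9/104)*(16 + 520/81) + 18 = (3/2)*(9/104)*(1816/81) + 18 = 227/78 + 18 = 1631/78 ≈ 20.910)
K*(U + 23) = 1631*(45 + 23)/78 = (1631/78)*68 = 55454/39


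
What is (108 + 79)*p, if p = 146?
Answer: 27302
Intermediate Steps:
(108 + 79)*p = (108 + 79)*146 = 187*146 = 27302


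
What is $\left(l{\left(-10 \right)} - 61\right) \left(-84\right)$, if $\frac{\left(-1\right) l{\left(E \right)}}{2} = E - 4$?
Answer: $2772$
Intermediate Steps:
$l{\left(E \right)} = 8 - 2 E$ ($l{\left(E \right)} = - 2 \left(E - 4\right) = - 2 \left(-4 + E\right) = 8 - 2 E$)
$\left(l{\left(-10 \right)} - 61\right) \left(-84\right) = \left(\left(8 - -20\right) - 61\right) \left(-84\right) = \left(\left(8 + 20\right) - 61\right) \left(-84\right) = \left(28 - 61\right) \left(-84\right) = \left(-33\right) \left(-84\right) = 2772$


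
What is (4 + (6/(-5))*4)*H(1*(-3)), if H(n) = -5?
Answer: 4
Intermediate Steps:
(4 + (6/(-5))*4)*H(1*(-3)) = (4 + (6/(-5))*4)*(-5) = (4 + (6*(-⅕))*4)*(-5) = (4 - 6/5*4)*(-5) = (4 - 24/5)*(-5) = -⅘*(-5) = 4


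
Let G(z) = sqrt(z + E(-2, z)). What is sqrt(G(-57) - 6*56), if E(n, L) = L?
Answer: sqrt(-336 + I*sqrt(114)) ≈ 0.2912 + 18.333*I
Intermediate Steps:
G(z) = sqrt(2)*sqrt(z) (G(z) = sqrt(z + z) = sqrt(2*z) = sqrt(2)*sqrt(z))
sqrt(G(-57) - 6*56) = sqrt(sqrt(2)*sqrt(-57) - 6*56) = sqrt(sqrt(2)*(I*sqrt(57)) - 336) = sqrt(I*sqrt(114) - 336) = sqrt(-336 + I*sqrt(114))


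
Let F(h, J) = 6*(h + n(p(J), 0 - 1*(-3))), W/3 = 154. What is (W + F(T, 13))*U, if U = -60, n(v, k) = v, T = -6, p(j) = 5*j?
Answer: -48960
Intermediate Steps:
W = 462 (W = 3*154 = 462)
F(h, J) = 6*h + 30*J (F(h, J) = 6*(h + 5*J) = 6*h + 30*J)
(W + F(T, 13))*U = (462 + (6*(-6) + 30*13))*(-60) = (462 + (-36 + 390))*(-60) = (462 + 354)*(-60) = 816*(-60) = -48960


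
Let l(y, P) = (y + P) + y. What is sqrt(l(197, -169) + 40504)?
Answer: 13*sqrt(241) ≈ 201.81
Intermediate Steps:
l(y, P) = P + 2*y (l(y, P) = (P + y) + y = P + 2*y)
sqrt(l(197, -169) + 40504) = sqrt((-169 + 2*197) + 40504) = sqrt((-169 + 394) + 40504) = sqrt(225 + 40504) = sqrt(40729) = 13*sqrt(241)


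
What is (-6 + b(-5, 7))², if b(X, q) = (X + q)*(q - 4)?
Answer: 0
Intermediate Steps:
b(X, q) = (-4 + q)*(X + q) (b(X, q) = (X + q)*(-4 + q) = (-4 + q)*(X + q))
(-6 + b(-5, 7))² = (-6 + (7² - 4*(-5) - 4*7 - 5*7))² = (-6 + (49 + 20 - 28 - 35))² = (-6 + 6)² = 0² = 0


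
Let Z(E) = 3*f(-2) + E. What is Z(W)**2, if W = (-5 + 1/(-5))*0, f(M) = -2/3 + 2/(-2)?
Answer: 25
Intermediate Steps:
f(M) = -5/3 (f(M) = -2*1/3 + 2*(-1/2) = -2/3 - 1 = -5/3)
W = 0 (W = (-5 - 1/5)*0 = -26/5*0 = 0)
Z(E) = -5 + E (Z(E) = 3*(-5/3) + E = -5 + E)
Z(W)**2 = (-5 + 0)**2 = (-5)**2 = 25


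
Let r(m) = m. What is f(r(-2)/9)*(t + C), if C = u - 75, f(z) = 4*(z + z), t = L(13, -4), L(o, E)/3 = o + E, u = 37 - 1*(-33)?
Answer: -352/9 ≈ -39.111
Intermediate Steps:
u = 70 (u = 37 + 33 = 70)
L(o, E) = 3*E + 3*o (L(o, E) = 3*(o + E) = 3*(E + o) = 3*E + 3*o)
t = 27 (t = 3*(-4) + 3*13 = -12 + 39 = 27)
f(z) = 8*z (f(z) = 4*(2*z) = 8*z)
C = -5 (C = 70 - 75 = -5)
f(r(-2)/9)*(t + C) = (8*(-2/9))*(27 - 5) = (8*(-2*⅑))*22 = (8*(-2/9))*22 = -16/9*22 = -352/9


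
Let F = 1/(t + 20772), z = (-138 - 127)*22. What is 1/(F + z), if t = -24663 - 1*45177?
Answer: -49068/286066441 ≈ -0.00017153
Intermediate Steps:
t = -69840 (t = -24663 - 45177 = -69840)
z = -5830 (z = -265*22 = -5830)
F = -1/49068 (F = 1/(-69840 + 20772) = 1/(-49068) = -1/49068 ≈ -2.0380e-5)
1/(F + z) = 1/(-1/49068 - 5830) = 1/(-286066441/49068) = -49068/286066441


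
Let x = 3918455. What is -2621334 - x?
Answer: -6539789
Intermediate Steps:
-2621334 - x = -2621334 - 1*3918455 = -2621334 - 3918455 = -6539789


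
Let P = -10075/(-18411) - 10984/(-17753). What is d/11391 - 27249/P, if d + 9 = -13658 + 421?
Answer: -101457267199452551/4340972257509 ≈ -23372.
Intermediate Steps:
d = -13246 (d = -9 + (-13658 + 421) = -9 - 13237 = -13246)
P = 381087899/326850483 (P = -10075*(-1/18411) - 10984*(-1/17753) = 10075/18411 + 10984/17753 = 381087899/326850483 ≈ 1.1659)
d/11391 - 27249/P = -13246/11391 - 27249/381087899/326850483 = -13246*1/11391 - 27249*326850483/381087899 = -13246/11391 - 8906348811267/381087899 = -101457267199452551/4340972257509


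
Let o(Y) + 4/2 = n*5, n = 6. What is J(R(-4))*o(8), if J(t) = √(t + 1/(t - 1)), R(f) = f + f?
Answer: 28*I*√73/3 ≈ 79.744*I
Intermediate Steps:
R(f) = 2*f
o(Y) = 28 (o(Y) = -2 + 6*5 = -2 + 30 = 28)
J(t) = √(t + 1/(-1 + t))
J(R(-4))*o(8) = √((1 + (2*(-4))*(-1 + 2*(-4)))/(-1 + 2*(-4)))*28 = √((1 - 8*(-1 - 8))/(-1 - 8))*28 = √((1 - 8*(-9))/(-9))*28 = √(-(1 + 72)/9)*28 = √(-⅑*73)*28 = √(-73/9)*28 = (I*√73/3)*28 = 28*I*√73/3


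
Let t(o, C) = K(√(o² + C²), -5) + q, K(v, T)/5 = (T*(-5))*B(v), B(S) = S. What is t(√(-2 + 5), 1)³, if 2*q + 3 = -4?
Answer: 119823157/8 ≈ 1.4978e+7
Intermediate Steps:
q = -7/2 (q = -3/2 + (½)*(-4) = -3/2 - 2 = -7/2 ≈ -3.5000)
K(v, T) = -25*T*v (K(v, T) = 5*((T*(-5))*v) = 5*((-5*T)*v) = 5*(-5*T*v) = -25*T*v)
t(o, C) = -7/2 + 125*√(C² + o²) (t(o, C) = -25*(-5)*√(o² + C²) - 7/2 = -25*(-5)*√(C² + o²) - 7/2 = 125*√(C² + o²) - 7/2 = -7/2 + 125*√(C² + o²))
t(√(-2 + 5), 1)³ = (-7/2 + 125*√(1² + (√(-2 + 5))²))³ = (-7/2 + 125*√(1 + (√3)²))³ = (-7/2 + 125*√(1 + 3))³ = (-7/2 + 125*√4)³ = (-7/2 + 125*2)³ = (-7/2 + 250)³ = (493/2)³ = 119823157/8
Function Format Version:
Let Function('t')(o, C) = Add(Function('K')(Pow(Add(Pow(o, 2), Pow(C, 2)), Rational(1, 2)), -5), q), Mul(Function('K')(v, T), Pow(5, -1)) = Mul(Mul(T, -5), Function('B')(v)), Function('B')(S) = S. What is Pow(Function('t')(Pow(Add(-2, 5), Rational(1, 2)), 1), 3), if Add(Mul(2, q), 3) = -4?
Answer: Rational(119823157, 8) ≈ 1.4978e+7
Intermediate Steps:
q = Rational(-7, 2) (q = Add(Rational(-3, 2), Mul(Rational(1, 2), -4)) = Add(Rational(-3, 2), -2) = Rational(-7, 2) ≈ -3.5000)
Function('K')(v, T) = Mul(-25, T, v) (Function('K')(v, T) = Mul(5, Mul(Mul(T, -5), v)) = Mul(5, Mul(Mul(-5, T), v)) = Mul(5, Mul(-5, T, v)) = Mul(-25, T, v))
Function('t')(o, C) = Add(Rational(-7, 2), Mul(125, Pow(Add(Pow(C, 2), Pow(o, 2)), Rational(1, 2)))) (Function('t')(o, C) = Add(Mul(-25, -5, Pow(Add(Pow(o, 2), Pow(C, 2)), Rational(1, 2))), Rational(-7, 2)) = Add(Mul(-25, -5, Pow(Add(Pow(C, 2), Pow(o, 2)), Rational(1, 2))), Rational(-7, 2)) = Add(Mul(125, Pow(Add(Pow(C, 2), Pow(o, 2)), Rational(1, 2))), Rational(-7, 2)) = Add(Rational(-7, 2), Mul(125, Pow(Add(Pow(C, 2), Pow(o, 2)), Rational(1, 2)))))
Pow(Function('t')(Pow(Add(-2, 5), Rational(1, 2)), 1), 3) = Pow(Add(Rational(-7, 2), Mul(125, Pow(Add(Pow(1, 2), Pow(Pow(Add(-2, 5), Rational(1, 2)), 2)), Rational(1, 2)))), 3) = Pow(Add(Rational(-7, 2), Mul(125, Pow(Add(1, Pow(Pow(3, Rational(1, 2)), 2)), Rational(1, 2)))), 3) = Pow(Add(Rational(-7, 2), Mul(125, Pow(Add(1, 3), Rational(1, 2)))), 3) = Pow(Add(Rational(-7, 2), Mul(125, Pow(4, Rational(1, 2)))), 3) = Pow(Add(Rational(-7, 2), Mul(125, 2)), 3) = Pow(Add(Rational(-7, 2), 250), 3) = Pow(Rational(493, 2), 3) = Rational(119823157, 8)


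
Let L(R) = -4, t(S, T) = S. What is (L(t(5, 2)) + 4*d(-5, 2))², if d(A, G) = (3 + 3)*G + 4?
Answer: 3600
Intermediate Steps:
d(A, G) = 4 + 6*G (d(A, G) = 6*G + 4 = 4 + 6*G)
(L(t(5, 2)) + 4*d(-5, 2))² = (-4 + 4*(4 + 6*2))² = (-4 + 4*(4 + 12))² = (-4 + 4*16)² = (-4 + 64)² = 60² = 3600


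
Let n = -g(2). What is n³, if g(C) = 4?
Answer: -64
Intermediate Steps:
n = -4 (n = -1*4 = -4)
n³ = (-4)³ = -64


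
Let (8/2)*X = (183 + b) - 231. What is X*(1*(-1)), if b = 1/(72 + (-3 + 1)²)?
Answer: 3647/304 ≈ 11.997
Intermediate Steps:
b = 1/76 (b = 1/(72 + (-2)²) = 1/(72 + 4) = 1/76 ≈ 0.013158)
X = -3647/304 (X = ((183 + 1/76) - 231)/4 = (13909/76 - 231)/4 = (¼)*(-3647/76) = -3647/304 ≈ -11.997)
X*(1*(-1)) = -3647*(-1)/304 = -3647/304*(-1) = 3647/304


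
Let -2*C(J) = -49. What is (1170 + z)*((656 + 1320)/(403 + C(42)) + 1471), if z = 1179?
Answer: 17331183/5 ≈ 3.4662e+6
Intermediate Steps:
C(J) = 49/2 (C(J) = -½*(-49) = 49/2)
(1170 + z)*((656 + 1320)/(403 + C(42)) + 1471) = (1170 + 1179)*((656 + 1320)/(403 + 49/2) + 1471) = 2349*(1976/(855/2) + 1471) = 2349*(1976*(2/855) + 1471) = 2349*(208/45 + 1471) = 2349*(66403/45) = 17331183/5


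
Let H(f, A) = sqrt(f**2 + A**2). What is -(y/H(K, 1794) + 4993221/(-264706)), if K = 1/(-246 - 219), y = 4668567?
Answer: 4993221/264706 - 2170883655*sqrt(695906324101)/695906324101 ≈ -2583.5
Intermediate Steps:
K = -1/465 (K = 1/(-465) = -1/465 ≈ -0.0021505)
H(f, A) = sqrt(A**2 + f**2)
-(y/H(K, 1794) + 4993221/(-264706)) = -(4668567/(sqrt(1794**2 + (-1/465)**2)) + 4993221/(-264706)) = -(4668567/(sqrt(3218436 + 1/216225)) + 4993221*(-1/264706)) = -(4668567/(sqrt(695906324101/216225)) - 4993221/264706) = -(4668567/((sqrt(695906324101)/465)) - 4993221/264706) = -(4668567*(465*sqrt(695906324101)/695906324101) - 4993221/264706) = -(2170883655*sqrt(695906324101)/695906324101 - 4993221/264706) = -(-4993221/264706 + 2170883655*sqrt(695906324101)/695906324101) = 4993221/264706 - 2170883655*sqrt(695906324101)/695906324101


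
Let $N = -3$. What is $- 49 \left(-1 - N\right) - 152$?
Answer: $-250$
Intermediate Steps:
$- 49 \left(-1 - N\right) - 152 = - 49 \left(-1 - -3\right) - 152 = - 49 \left(-1 + 3\right) - 152 = \left(-49\right) 2 - 152 = -98 - 152 = -250$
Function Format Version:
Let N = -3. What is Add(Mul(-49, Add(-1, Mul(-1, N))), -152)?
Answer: -250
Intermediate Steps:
Add(Mul(-49, Add(-1, Mul(-1, N))), -152) = Add(Mul(-49, Add(-1, Mul(-1, -3))), -152) = Add(Mul(-49, Add(-1, 3)), -152) = Add(Mul(-49, 2), -152) = Add(-98, -152) = -250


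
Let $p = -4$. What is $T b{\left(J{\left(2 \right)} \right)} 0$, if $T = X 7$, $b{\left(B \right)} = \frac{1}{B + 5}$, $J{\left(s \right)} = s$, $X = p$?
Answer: $0$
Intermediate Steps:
$X = -4$
$b{\left(B \right)} = \frac{1}{5 + B}$
$T = -28$ ($T = \left(-4\right) 7 = -28$)
$T b{\left(J{\left(2 \right)} \right)} 0 = - \frac{28}{5 + 2} \cdot 0 = - \frac{28}{7} \cdot 0 = \left(-28\right) \frac{1}{7} \cdot 0 = \left(-4\right) 0 = 0$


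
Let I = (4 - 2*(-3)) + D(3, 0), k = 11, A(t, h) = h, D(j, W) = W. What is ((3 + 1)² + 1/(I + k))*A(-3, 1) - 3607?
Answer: -75410/21 ≈ -3591.0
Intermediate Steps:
I = 10 (I = (4 - 2*(-3)) + 0 = (4 + 6) + 0 = 10 + 0 = 10)
((3 + 1)² + 1/(I + k))*A(-3, 1) - 3607 = ((3 + 1)² + 1/(10 + 11))*1 - 3607 = (4² + 1/21)*1 - 3607 = (16 + 1/21)*1 - 3607 = (337/21)*1 - 3607 = 337/21 - 3607 = -75410/21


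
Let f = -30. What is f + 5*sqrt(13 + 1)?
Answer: -30 + 5*sqrt(14) ≈ -11.292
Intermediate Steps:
f + 5*sqrt(13 + 1) = -30 + 5*sqrt(13 + 1) = -30 + 5*sqrt(14)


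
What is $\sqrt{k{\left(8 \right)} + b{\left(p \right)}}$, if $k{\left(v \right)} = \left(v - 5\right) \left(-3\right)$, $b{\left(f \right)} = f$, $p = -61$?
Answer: $i \sqrt{70} \approx 8.3666 i$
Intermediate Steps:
$k{\left(v \right)} = 15 - 3 v$ ($k{\left(v \right)} = \left(-5 + v\right) \left(-3\right) = 15 - 3 v$)
$\sqrt{k{\left(8 \right)} + b{\left(p \right)}} = \sqrt{\left(15 - 24\right) - 61} = \sqrt{-9 - 61} = \sqrt{-70} = i \sqrt{70}$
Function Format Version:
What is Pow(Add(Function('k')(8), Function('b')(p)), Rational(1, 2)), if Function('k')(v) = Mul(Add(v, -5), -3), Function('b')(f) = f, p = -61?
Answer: Mul(I, Pow(70, Rational(1, 2))) ≈ Mul(8.3666, I)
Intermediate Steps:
Function('k')(v) = Add(15, Mul(-3, v)) (Function('k')(v) = Mul(Add(-5, v), -3) = Add(15, Mul(-3, v)))
Pow(Add(Function('k')(8), Function('b')(p)), Rational(1, 2)) = Pow(Add(Add(15, Mul(-3, 8)), -61), Rational(1, 2)) = Pow(Add(Add(15, -24), -61), Rational(1, 2)) = Pow(Add(-9, -61), Rational(1, 2)) = Pow(-70, Rational(1, 2)) = Mul(I, Pow(70, Rational(1, 2)))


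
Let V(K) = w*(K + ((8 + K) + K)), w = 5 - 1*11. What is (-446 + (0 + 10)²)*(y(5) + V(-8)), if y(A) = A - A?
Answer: -33216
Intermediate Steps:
y(A) = 0
w = -6 (w = 5 - 11 = -6)
V(K) = -48 - 18*K (V(K) = -6*(K + ((8 + K) + K)) = -6*(K + (8 + 2*K)) = -6*(8 + 3*K) = -48 - 18*K)
(-446 + (0 + 10)²)*(y(5) + V(-8)) = (-446 + (0 + 10)²)*(0 + (-48 - 18*(-8))) = (-446 + 10²)*(0 + (-48 + 144)) = (-446 + 100)*(0 + 96) = -346*96 = -33216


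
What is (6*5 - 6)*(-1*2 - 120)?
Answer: -2928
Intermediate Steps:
(6*5 - 6)*(-1*2 - 120) = (30 - 6)*(-2 - 120) = 24*(-122) = -2928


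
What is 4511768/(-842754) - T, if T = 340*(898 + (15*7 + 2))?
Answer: -143986776784/421377 ≈ -3.4171e+5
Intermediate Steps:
T = 341700 (T = 340*(898 + (105 + 2)) = 340*(898 + 107) = 340*1005 = 341700)
4511768/(-842754) - T = 4511768/(-842754) - 1*341700 = 4511768*(-1/842754) - 341700 = -2255884/421377 - 341700 = -143986776784/421377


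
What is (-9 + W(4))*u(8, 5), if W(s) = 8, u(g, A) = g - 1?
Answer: -7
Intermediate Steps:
u(g, A) = -1 + g
(-9 + W(4))*u(8, 5) = (-9 + 8)*(-1 + 8) = -1*7 = -7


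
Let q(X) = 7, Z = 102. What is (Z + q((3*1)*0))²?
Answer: 11881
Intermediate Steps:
(Z + q((3*1)*0))² = (102 + 7)² = 109² = 11881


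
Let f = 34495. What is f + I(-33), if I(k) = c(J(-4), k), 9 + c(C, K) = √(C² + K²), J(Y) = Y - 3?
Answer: 34486 + √1138 ≈ 34520.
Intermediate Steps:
J(Y) = -3 + Y
c(C, K) = -9 + √(C² + K²)
I(k) = -9 + √(49 + k²) (I(k) = -9 + √((-3 - 4)² + k²) = -9 + √((-7)² + k²) = -9 + √(49 + k²))
f + I(-33) = 34495 + (-9 + √(49 + (-33)²)) = 34495 + (-9 + √(49 + 1089)) = 34495 + (-9 + √1138) = 34486 + √1138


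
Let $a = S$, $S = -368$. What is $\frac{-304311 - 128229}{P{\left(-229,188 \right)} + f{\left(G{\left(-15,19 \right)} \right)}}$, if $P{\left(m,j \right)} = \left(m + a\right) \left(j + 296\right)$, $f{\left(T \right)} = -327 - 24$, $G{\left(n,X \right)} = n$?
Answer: $\frac{144180}{96433} \approx 1.4951$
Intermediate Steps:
$a = -368$
$f{\left(T \right)} = -351$
$P{\left(m,j \right)} = \left(-368 + m\right) \left(296 + j\right)$ ($P{\left(m,j \right)} = \left(m - 368\right) \left(j + 296\right) = \left(-368 + m\right) \left(296 + j\right)$)
$\frac{-304311 - 128229}{P{\left(-229,188 \right)} + f{\left(G{\left(-15,19 \right)} \right)}} = \frac{-304311 - 128229}{\left(-108928 - 69184 + 296 \left(-229\right) + 188 \left(-229\right)\right) - 351} = - \frac{432540}{\left(-108928 - 69184 - 67784 - 43052\right) - 351} = - \frac{432540}{-288948 - 351} = - \frac{432540}{-289299} = \left(-432540\right) \left(- \frac{1}{289299}\right) = \frac{144180}{96433}$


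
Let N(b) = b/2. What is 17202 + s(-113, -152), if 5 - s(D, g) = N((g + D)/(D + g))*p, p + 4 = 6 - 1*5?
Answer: 34417/2 ≈ 17209.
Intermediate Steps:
N(b) = b/2 (N(b) = b*(½) = b/2)
p = -3 (p = -4 + (6 - 1*5) = -4 + (6 - 5) = -4 + 1 = -3)
s(D, g) = 13/2 (s(D, g) = 5 - ((g + D)/(D + g))/2*(-3) = 5 - ((D + g)/(D + g))/2*(-3) = 5 - (½)*1*(-3) = 5 - (-3)/2 = 5 - 1*(-3/2) = 5 + 3/2 = 13/2)
17202 + s(-113, -152) = 17202 + 13/2 = 34417/2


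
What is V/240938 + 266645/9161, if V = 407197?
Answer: 67975244727/2207233018 ≈ 30.797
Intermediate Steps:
V/240938 + 266645/9161 = 407197/240938 + 266645/9161 = 67975244727/2207233018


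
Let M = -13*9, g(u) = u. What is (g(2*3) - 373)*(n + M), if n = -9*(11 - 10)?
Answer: 46242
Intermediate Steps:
n = -9 (n = -9*1 = -9)
M = -117
(g(2*3) - 373)*(n + M) = (2*3 - 373)*(-9 - 117) = (6 - 373)*(-126) = -367*(-126) = 46242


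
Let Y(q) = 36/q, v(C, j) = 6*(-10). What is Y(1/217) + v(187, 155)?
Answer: 7752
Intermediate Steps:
v(C, j) = -60
Y(1/217) + v(187, 155) = 36/(1/217) - 60 = 36*217 - 60 = 7812 - 60 = 7752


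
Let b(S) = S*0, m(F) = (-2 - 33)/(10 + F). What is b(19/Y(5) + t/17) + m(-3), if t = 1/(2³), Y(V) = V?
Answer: -5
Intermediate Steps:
t = ⅛ (t = 1/8 = ⅛ ≈ 0.12500)
m(F) = -35/(10 + F)
b(S) = 0
b(19/Y(5) + t/17) + m(-3) = 0 - 35/(10 - 3) = 0 - 35/7 = 0 - 35*⅐ = 0 - 5 = -5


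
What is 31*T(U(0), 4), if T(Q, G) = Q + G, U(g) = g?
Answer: 124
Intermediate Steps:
T(Q, G) = G + Q
31*T(U(0), 4) = 31*(4 + 0) = 31*4 = 124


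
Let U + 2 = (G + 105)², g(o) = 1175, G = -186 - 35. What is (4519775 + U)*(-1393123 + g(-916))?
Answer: -6310019040092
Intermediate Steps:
G = -221
U = 13454 (U = -2 + (-221 + 105)² = -2 + (-116)² = -2 + 13456 = 13454)
(4519775 + U)*(-1393123 + g(-916)) = (4519775 + 13454)*(-1393123 + 1175) = 4533229*(-1391948) = -6310019040092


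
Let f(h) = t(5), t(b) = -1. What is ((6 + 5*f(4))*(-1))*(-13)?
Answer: 13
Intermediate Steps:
f(h) = -1
((6 + 5*f(4))*(-1))*(-13) = ((6 + 5*(-1))*(-1))*(-13) = ((6 - 5)*(-1))*(-13) = (1*(-1))*(-13) = -1*(-13) = 13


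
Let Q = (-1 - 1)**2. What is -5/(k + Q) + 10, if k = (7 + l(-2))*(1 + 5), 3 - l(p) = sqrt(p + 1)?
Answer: 10250/1033 - 15*I/2066 ≈ 9.9226 - 0.0072604*I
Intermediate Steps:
l(p) = 3 - sqrt(1 + p) (l(p) = 3 - sqrt(p + 1) = 3 - sqrt(1 + p))
Q = 4 (Q = (-2)**2 = 4)
k = 60 - 6*I (k = (7 + (3 - sqrt(1 - 2)))*(1 + 5) = (7 + (3 - sqrt(-1)))*6 = (7 + (3 - I))*6 = (10 - I)*6 = 60 - 6*I ≈ 60.0 - 6.0*I)
-5/(k + Q) + 10 = -5/((60 - 6*I) + 4) + 10 = -5*(64 + 6*I)/4132 + 10 = 10 - 5*(64 + 6*I)/4132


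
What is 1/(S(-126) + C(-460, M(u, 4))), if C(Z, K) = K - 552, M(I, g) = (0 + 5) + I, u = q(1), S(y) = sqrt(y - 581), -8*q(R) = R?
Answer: -35016/19203377 - 64*I*sqrt(707)/19203377 ≈ -0.0018234 - 8.8616e-5*I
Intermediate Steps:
q(R) = -R/8
S(y) = sqrt(-581 + y)
u = -1/8 (u = -1/8*1 = -1/8 ≈ -0.12500)
M(I, g) = 5 + I
C(Z, K) = -552 + K
1/(S(-126) + C(-460, M(u, 4))) = 1/(sqrt(-581 - 126) + (-552 + (5 - 1/8))) = 1/(sqrt(-707) + (-552 + 39/8)) = 1/(I*sqrt(707) - 4377/8) = 1/(-4377/8 + I*sqrt(707))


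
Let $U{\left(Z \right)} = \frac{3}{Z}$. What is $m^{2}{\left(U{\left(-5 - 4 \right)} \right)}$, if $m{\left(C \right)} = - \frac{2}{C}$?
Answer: $36$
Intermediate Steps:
$m^{2}{\left(U{\left(-5 - 4 \right)} \right)} = \left(- \frac{2}{3 \frac{1}{-5 - 4}}\right)^{2} = \left(- \frac{2}{3 \frac{1}{-9}}\right)^{2} = \left(- \frac{2}{3 \left(- \frac{1}{9}\right)}\right)^{2} = \left(- \frac{2}{- \frac{1}{3}}\right)^{2} = \left(\left(-2\right) \left(-3\right)\right)^{2} = 6^{2} = 36$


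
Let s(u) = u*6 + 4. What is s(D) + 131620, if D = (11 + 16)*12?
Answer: 133568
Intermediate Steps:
D = 324 (D = 27*12 = 324)
s(u) = 4 + 6*u (s(u) = 6*u + 4 = 4 + 6*u)
s(D) + 131620 = (4 + 6*324) + 131620 = (4 + 1944) + 131620 = 1948 + 131620 = 133568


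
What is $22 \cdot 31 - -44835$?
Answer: $45517$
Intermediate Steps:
$22 \cdot 31 - -44835 = 682 + 44835 = 45517$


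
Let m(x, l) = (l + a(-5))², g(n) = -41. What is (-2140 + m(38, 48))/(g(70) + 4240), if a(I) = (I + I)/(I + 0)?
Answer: 360/4199 ≈ 0.085735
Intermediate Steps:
a(I) = 2 (a(I) = (2*I)/I = 2)
m(x, l) = (2 + l)² (m(x, l) = (l + 2)² = (2 + l)²)
(-2140 + m(38, 48))/(g(70) + 4240) = (-2140 + (2 + 48)²)/(-41 + 4240) = (-2140 + 50²)/4199 = (-2140 + 2500)*(1/4199) = 360*(1/4199) = 360/4199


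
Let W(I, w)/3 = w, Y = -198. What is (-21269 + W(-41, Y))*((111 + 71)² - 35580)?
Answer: 53695528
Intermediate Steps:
W(I, w) = 3*w
(-21269 + W(-41, Y))*((111 + 71)² - 35580) = (-21269 + 3*(-198))*((111 + 71)² - 35580) = (-21269 - 594)*(182² - 35580) = -21863*(33124 - 35580) = -21863*(-2456) = 53695528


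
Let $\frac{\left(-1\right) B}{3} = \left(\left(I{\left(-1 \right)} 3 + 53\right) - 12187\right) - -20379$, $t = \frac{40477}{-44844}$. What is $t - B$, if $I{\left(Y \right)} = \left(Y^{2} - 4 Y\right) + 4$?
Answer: $\frac{1112808227}{44844} \approx 24815.0$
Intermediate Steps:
$I{\left(Y \right)} = 4 + Y^{2} - 4 Y$
$t = - \frac{40477}{44844}$ ($t = 40477 \left(- \frac{1}{44844}\right) = - \frac{40477}{44844} \approx -0.90262$)
$B = -24816$ ($B = - 3 \left(\left(\left(\left(4 + \left(-1\right)^{2} - -4\right) 3 + 53\right) - 12187\right) - -20379\right) = - 3 \left(\left(\left(\left(4 + 1 + 4\right) 3 + 53\right) - 12187\right) + 20379\right) = - 3 \left(\left(\left(9 \cdot 3 + 53\right) - 12187\right) + 20379\right) = - 3 \left(\left(\left(27 + 53\right) - 12187\right) + 20379\right) = - 3 \left(\left(80 - 12187\right) + 20379\right) = - 3 \left(-12107 + 20379\right) = \left(-3\right) 8272 = -24816$)
$t - B = - \frac{40477}{44844} - -24816 = - \frac{40477}{44844} + 24816 = \frac{1112808227}{44844}$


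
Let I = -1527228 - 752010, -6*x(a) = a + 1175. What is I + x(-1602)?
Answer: -13675001/6 ≈ -2.2792e+6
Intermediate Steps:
x(a) = -1175/6 - a/6 (x(a) = -(a + 1175)/6 = -(1175 + a)/6 = -1175/6 - a/6)
I = -2279238
I + x(-1602) = -2279238 + (-1175/6 - ⅙*(-1602)) = -2279238 + (-1175/6 + 267) = -2279238 + 427/6 = -13675001/6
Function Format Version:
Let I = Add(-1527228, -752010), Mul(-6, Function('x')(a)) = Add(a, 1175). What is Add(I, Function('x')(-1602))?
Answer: Rational(-13675001, 6) ≈ -2.2792e+6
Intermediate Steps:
Function('x')(a) = Add(Rational(-1175, 6), Mul(Rational(-1, 6), a)) (Function('x')(a) = Mul(Rational(-1, 6), Add(a, 1175)) = Mul(Rational(-1, 6), Add(1175, a)) = Add(Rational(-1175, 6), Mul(Rational(-1, 6), a)))
I = -2279238
Add(I, Function('x')(-1602)) = Add(-2279238, Add(Rational(-1175, 6), Mul(Rational(-1, 6), -1602))) = Add(-2279238, Add(Rational(-1175, 6), 267)) = Add(-2279238, Rational(427, 6)) = Rational(-13675001, 6)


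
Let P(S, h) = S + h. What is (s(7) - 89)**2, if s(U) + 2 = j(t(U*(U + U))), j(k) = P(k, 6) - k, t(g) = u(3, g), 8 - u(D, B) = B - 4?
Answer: 7225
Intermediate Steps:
u(D, B) = 12 - B (u(D, B) = 8 - (B - 4) = 8 - (-4 + B) = 8 + (4 - B) = 12 - B)
t(g) = 12 - g
j(k) = 6 (j(k) = (k + 6) - k = (6 + k) - k = 6)
s(U) = 4 (s(U) = -2 + 6 = 4)
(s(7) - 89)**2 = (4 - 89)**2 = (-85)**2 = 7225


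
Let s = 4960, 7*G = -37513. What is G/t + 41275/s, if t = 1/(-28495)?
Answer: 151483075615/992 ≈ 1.5270e+8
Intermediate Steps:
t = -1/28495 ≈ -3.5094e-5
G = -5359 (G = (⅐)*(-37513) = -5359)
G/t + 41275/s = -5359/(-1/28495) + 41275/4960 = -5359*(-28495) + 41275*(1/4960) = 152704705 + 8255/992 = 151483075615/992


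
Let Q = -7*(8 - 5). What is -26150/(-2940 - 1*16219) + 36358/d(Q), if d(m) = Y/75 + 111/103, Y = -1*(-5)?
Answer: 31654907285/996268 ≈ 31774.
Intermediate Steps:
Y = 5
Q = -21 (Q = -7*3 = -21)
d(m) = 1768/1545 (d(m) = 5/75 + 111/103 = 5*(1/75) + 111*(1/103) = 1/15 + 111/103 = 1768/1545)
-26150/(-2940 - 1*16219) + 36358/d(Q) = -26150/(-2940 - 1*16219) + 36358/(1768/1545) = -26150/(-2940 - 16219) + 36358*(1545/1768) = -26150/(-19159) + 28086555/884 = -26150*(-1/19159) + 28086555/884 = 26150/19159 + 28086555/884 = 31654907285/996268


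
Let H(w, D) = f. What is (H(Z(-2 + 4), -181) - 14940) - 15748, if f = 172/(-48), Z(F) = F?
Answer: -368299/12 ≈ -30692.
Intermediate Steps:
f = -43/12 (f = 172*(-1/48) = -43/12 ≈ -3.5833)
H(w, D) = -43/12
(H(Z(-2 + 4), -181) - 14940) - 15748 = (-43/12 - 14940) - 15748 = -179323/12 - 15748 = -368299/12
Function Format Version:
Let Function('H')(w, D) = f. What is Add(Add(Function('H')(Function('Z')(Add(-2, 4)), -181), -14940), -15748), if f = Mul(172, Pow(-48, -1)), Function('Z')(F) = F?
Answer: Rational(-368299, 12) ≈ -30692.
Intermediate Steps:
f = Rational(-43, 12) (f = Mul(172, Rational(-1, 48)) = Rational(-43, 12) ≈ -3.5833)
Function('H')(w, D) = Rational(-43, 12)
Add(Add(Function('H')(Function('Z')(Add(-2, 4)), -181), -14940), -15748) = Add(Add(Rational(-43, 12), -14940), -15748) = Add(Rational(-179323, 12), -15748) = Rational(-368299, 12)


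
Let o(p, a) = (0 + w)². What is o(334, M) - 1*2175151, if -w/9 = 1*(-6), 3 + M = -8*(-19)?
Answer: -2172235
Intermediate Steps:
M = 149 (M = -3 - 8*(-19) = -3 + 152 = 149)
w = 54 (w = -9*(-6) = 54)
o(p, a) = 2916 (o(p, a) = (0 + 54)² = 54² = 2916)
o(334, M) - 1*2175151 = 2916 - 1*2175151 = 2916 - 2175151 = -2172235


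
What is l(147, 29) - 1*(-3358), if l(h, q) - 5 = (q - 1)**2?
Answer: 4147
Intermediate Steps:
l(h, q) = 5 + (-1 + q)**2 (l(h, q) = 5 + (q - 1)**2 = 5 + (-1 + q)**2)
l(147, 29) - 1*(-3358) = (5 + (-1 + 29)**2) - 1*(-3358) = (5 + 28**2) + 3358 = (5 + 784) + 3358 = 789 + 3358 = 4147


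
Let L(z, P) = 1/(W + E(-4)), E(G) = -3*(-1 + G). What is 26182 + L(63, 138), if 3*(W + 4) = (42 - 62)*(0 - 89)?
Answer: 47467969/1813 ≈ 26182.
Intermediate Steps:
E(G) = 3 - 3*G
W = 1768/3 (W = -4 + ((42 - 62)*(0 - 89))/3 = -4 + (-20*(-89))/3 = -4 + (⅓)*1780 = -4 + 1780/3 = 1768/3 ≈ 589.33)
L(z, P) = 3/1813 (L(z, P) = 1/(1768/3 + (3 - 3*(-4))) = 1/(1768/3 + (3 + 12)) = 1/(1768/3 + 15) = 1/(1813/3) = 3/1813)
26182 + L(63, 138) = 26182 + 3/1813 = 47467969/1813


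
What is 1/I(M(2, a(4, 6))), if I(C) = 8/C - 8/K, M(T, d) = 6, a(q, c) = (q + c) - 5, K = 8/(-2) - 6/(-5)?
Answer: 21/88 ≈ 0.23864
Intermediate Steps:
K = -14/5 (K = 8*(-1/2) - 6*(-1/5) = -4 + 6/5 = -14/5 ≈ -2.8000)
a(q, c) = -5 + c + q (a(q, c) = (c + q) - 5 = -5 + c + q)
I(C) = 20/7 + 8/C (I(C) = 8/C - 8/(-14/5) = 8/C - 8*(-5/14) = 8/C + 20/7 = 20/7 + 8/C)
1/I(M(2, a(4, 6))) = 1/(20/7 + 8/6) = 1/(20/7 + 8*(1/6)) = 1/(20/7 + 4/3) = 1/(88/21) = 21/88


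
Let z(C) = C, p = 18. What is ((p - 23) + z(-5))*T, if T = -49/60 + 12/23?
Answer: 407/138 ≈ 2.9493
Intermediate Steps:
T = -407/1380 (T = -49*1/60 + 12*(1/23) = -49/60 + 12/23 = -407/1380 ≈ -0.29493)
((p - 23) + z(-5))*T = ((18 - 23) - 5)*(-407/1380) = (-5 - 5)*(-407/1380) = -10*(-407/1380) = 407/138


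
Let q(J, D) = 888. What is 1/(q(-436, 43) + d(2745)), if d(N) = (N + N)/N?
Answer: 1/890 ≈ 0.0011236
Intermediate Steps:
d(N) = 2 (d(N) = (2*N)/N = 2)
1/(q(-436, 43) + d(2745)) = 1/(888 + 2) = 1/890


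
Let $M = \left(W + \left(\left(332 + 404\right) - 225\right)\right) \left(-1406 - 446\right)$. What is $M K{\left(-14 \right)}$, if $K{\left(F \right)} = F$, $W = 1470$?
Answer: $51363368$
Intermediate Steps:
$M = -3668812$ ($M = \left(1470 + \left(\left(332 + 404\right) - 225\right)\right) \left(-1406 - 446\right) = \left(1470 + \left(736 - 225\right)\right) \left(-1852\right) = \left(1470 + 511\right) \left(-1852\right) = 1981 \left(-1852\right) = -3668812$)
$M K{\left(-14 \right)} = \left(-3668812\right) \left(-14\right) = 51363368$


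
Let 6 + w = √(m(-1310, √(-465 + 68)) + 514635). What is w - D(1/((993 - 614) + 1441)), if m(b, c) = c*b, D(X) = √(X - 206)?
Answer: -6 + √(514635 - 1310*I*√397) - I*√170588145/910 ≈ 711.61 - 32.539*I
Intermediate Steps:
D(X) = √(-206 + X)
m(b, c) = b*c
w = -6 + √(514635 - 1310*I*√397) (w = -6 + √(-1310*√(-465 + 68) + 514635) = -6 + √(-1310*I*√397 + 514635) = -6 + √(514635 - 1310*I*√397) ≈ 711.61 - 18.186*I)
w - D(1/((993 - 614) + 1441)) = (-6 + √(514635 - 1310*I*√397)) - √(-206 + 1/((993 - 614) + 1441)) = (-6 + √(514635 - 1310*I*√397)) - √(-206 + 1/(379 + 1441)) = (-6 + √(514635 - 1310*I*√397)) - √(-206 + 1/1820) = (-6 + √(514635 - 1310*I*√397)) - √(-374919/1820) = (-6 + √(514635 - 1310*I*√397)) - I*√170588145/910 = -6 + √(514635 - 1310*I*√397) - I*√170588145/910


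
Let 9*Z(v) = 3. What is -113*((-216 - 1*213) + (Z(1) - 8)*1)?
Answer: 148030/3 ≈ 49343.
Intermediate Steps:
Z(v) = 1/3 (Z(v) = (1/9)*3 = 1/3)
-113*((-216 - 1*213) + (Z(1) - 8)*1) = -113*((-216 - 1*213) + (1/3 - 8)*1) = -113*((-216 - 213) - 23/3*1) = -113*(-429 - 23/3) = -113*(-1310/3) = 148030/3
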